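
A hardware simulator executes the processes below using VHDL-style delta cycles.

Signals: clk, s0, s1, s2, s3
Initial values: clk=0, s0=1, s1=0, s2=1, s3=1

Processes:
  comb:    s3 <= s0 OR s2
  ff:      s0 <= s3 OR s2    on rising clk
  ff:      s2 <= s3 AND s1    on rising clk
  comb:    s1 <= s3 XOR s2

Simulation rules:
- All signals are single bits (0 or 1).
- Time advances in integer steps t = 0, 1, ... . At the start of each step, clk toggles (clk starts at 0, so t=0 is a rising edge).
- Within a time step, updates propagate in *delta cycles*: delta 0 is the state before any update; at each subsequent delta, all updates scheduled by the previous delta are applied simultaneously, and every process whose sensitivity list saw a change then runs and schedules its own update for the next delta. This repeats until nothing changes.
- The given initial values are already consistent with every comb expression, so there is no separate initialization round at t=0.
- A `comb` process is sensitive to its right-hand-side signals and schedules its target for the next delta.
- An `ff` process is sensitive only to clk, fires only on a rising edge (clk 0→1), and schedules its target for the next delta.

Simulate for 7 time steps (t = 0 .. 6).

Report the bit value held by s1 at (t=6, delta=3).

0

t=0 Δ0: s2=1 clk=0 s1=0 s0=1 s3=1
  Δ1: clk:0→1
  Δ2: s2:1→0
  Δ3: s1:0→1
  (3Δ to stable)
t=1 Δ0: s2=0 clk=1 s1=1 s0=1 s3=1
  Δ1: clk:1→0
  (1Δ to stable)
t=2 Δ0: s2=0 clk=0 s1=1 s0=1 s3=1
  Δ1: clk:0→1
  Δ2: s2:0→1
  Δ3: s1:1→0
  (3Δ to stable)
t=3 Δ0: s2=1 clk=1 s1=0 s0=1 s3=1
  Δ1: clk:1→0
  (1Δ to stable)
t=4 Δ0: s2=1 clk=0 s1=0 s0=1 s3=1
  Δ1: clk:0→1
  Δ2: s2:1→0
  Δ3: s1:0→1
  (3Δ to stable)
t=5 Δ0: s2=0 clk=1 s1=1 s0=1 s3=1
  Δ1: clk:1→0
  (1Δ to stable)
t=6 Δ0: s2=0 clk=0 s1=1 s0=1 s3=1
  Δ1: clk:0→1
  Δ2: s2:0→1
  Δ3: s1:1→0
  (3Δ to stable)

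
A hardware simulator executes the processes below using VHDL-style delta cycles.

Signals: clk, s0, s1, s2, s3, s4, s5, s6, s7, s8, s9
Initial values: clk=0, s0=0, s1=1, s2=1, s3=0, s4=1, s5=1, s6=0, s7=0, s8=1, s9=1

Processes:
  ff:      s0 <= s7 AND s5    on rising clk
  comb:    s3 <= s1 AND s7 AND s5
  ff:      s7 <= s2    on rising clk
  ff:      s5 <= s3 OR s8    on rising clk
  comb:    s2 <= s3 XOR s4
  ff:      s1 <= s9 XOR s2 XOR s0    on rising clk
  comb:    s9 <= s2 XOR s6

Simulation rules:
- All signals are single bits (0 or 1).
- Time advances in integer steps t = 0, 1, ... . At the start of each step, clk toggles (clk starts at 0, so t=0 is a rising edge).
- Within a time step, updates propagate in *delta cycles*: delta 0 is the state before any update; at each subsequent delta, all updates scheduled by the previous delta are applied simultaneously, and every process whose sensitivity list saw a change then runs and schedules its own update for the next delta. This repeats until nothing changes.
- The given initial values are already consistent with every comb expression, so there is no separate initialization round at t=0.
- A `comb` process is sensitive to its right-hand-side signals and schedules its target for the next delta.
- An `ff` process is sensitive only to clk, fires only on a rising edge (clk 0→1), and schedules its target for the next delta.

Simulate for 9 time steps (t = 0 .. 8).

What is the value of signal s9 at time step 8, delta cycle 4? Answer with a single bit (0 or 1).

t0.Δ0 s3=0 s0=0 s2=1 clk=0 s6=0 s4=1 s8=1 s1=1 s7=0 s5=1 s9=1
t0.Δ1 s3=0 s0=0 s2=1 clk=1 s6=0 s4=1 s8=1 s1=1 s7=0 s5=1 s9=1
t0.Δ2 s3=0 s0=0 s2=1 clk=1 s6=0 s4=1 s8=1 s1=0 s7=1 s5=1 s9=1
t1.Δ0 s3=0 s0=0 s2=1 clk=1 s6=0 s4=1 s8=1 s1=0 s7=1 s5=1 s9=1
t1.Δ1 s3=0 s0=0 s2=1 clk=0 s6=0 s4=1 s8=1 s1=0 s7=1 s5=1 s9=1
t2.Δ0 s3=0 s0=0 s2=1 clk=0 s6=0 s4=1 s8=1 s1=0 s7=1 s5=1 s9=1
t2.Δ1 s3=0 s0=0 s2=1 clk=1 s6=0 s4=1 s8=1 s1=0 s7=1 s5=1 s9=1
t2.Δ2 s3=0 s0=1 s2=1 clk=1 s6=0 s4=1 s8=1 s1=0 s7=1 s5=1 s9=1
t3.Δ0 s3=0 s0=1 s2=1 clk=1 s6=0 s4=1 s8=1 s1=0 s7=1 s5=1 s9=1
t3.Δ1 s3=0 s0=1 s2=1 clk=0 s6=0 s4=1 s8=1 s1=0 s7=1 s5=1 s9=1
t4.Δ0 s3=0 s0=1 s2=1 clk=0 s6=0 s4=1 s8=1 s1=0 s7=1 s5=1 s9=1
t4.Δ1 s3=0 s0=1 s2=1 clk=1 s6=0 s4=1 s8=1 s1=0 s7=1 s5=1 s9=1
t4.Δ2 s3=0 s0=1 s2=1 clk=1 s6=0 s4=1 s8=1 s1=1 s7=1 s5=1 s9=1
t4.Δ3 s3=1 s0=1 s2=1 clk=1 s6=0 s4=1 s8=1 s1=1 s7=1 s5=1 s9=1
t4.Δ4 s3=1 s0=1 s2=0 clk=1 s6=0 s4=1 s8=1 s1=1 s7=1 s5=1 s9=1
t4.Δ5 s3=1 s0=1 s2=0 clk=1 s6=0 s4=1 s8=1 s1=1 s7=1 s5=1 s9=0
t5.Δ0 s3=1 s0=1 s2=0 clk=1 s6=0 s4=1 s8=1 s1=1 s7=1 s5=1 s9=0
t5.Δ1 s3=1 s0=1 s2=0 clk=0 s6=0 s4=1 s8=1 s1=1 s7=1 s5=1 s9=0
t6.Δ0 s3=1 s0=1 s2=0 clk=0 s6=0 s4=1 s8=1 s1=1 s7=1 s5=1 s9=0
t6.Δ1 s3=1 s0=1 s2=0 clk=1 s6=0 s4=1 s8=1 s1=1 s7=1 s5=1 s9=0
t6.Δ2 s3=1 s0=1 s2=0 clk=1 s6=0 s4=1 s8=1 s1=1 s7=0 s5=1 s9=0
t6.Δ3 s3=0 s0=1 s2=0 clk=1 s6=0 s4=1 s8=1 s1=1 s7=0 s5=1 s9=0
t6.Δ4 s3=0 s0=1 s2=1 clk=1 s6=0 s4=1 s8=1 s1=1 s7=0 s5=1 s9=0
t6.Δ5 s3=0 s0=1 s2=1 clk=1 s6=0 s4=1 s8=1 s1=1 s7=0 s5=1 s9=1
t7.Δ0 s3=0 s0=1 s2=1 clk=1 s6=0 s4=1 s8=1 s1=1 s7=0 s5=1 s9=1
t7.Δ1 s3=0 s0=1 s2=1 clk=0 s6=0 s4=1 s8=1 s1=1 s7=0 s5=1 s9=1
t8.Δ0 s3=0 s0=1 s2=1 clk=0 s6=0 s4=1 s8=1 s1=1 s7=0 s5=1 s9=1
t8.Δ1 s3=0 s0=1 s2=1 clk=1 s6=0 s4=1 s8=1 s1=1 s7=0 s5=1 s9=1
t8.Δ2 s3=0 s0=0 s2=1 clk=1 s6=0 s4=1 s8=1 s1=1 s7=1 s5=1 s9=1
t8.Δ3 s3=1 s0=0 s2=1 clk=1 s6=0 s4=1 s8=1 s1=1 s7=1 s5=1 s9=1
t8.Δ4 s3=1 s0=0 s2=0 clk=1 s6=0 s4=1 s8=1 s1=1 s7=1 s5=1 s9=1
t8.Δ5 s3=1 s0=0 s2=0 clk=1 s6=0 s4=1 s8=1 s1=1 s7=1 s5=1 s9=0

1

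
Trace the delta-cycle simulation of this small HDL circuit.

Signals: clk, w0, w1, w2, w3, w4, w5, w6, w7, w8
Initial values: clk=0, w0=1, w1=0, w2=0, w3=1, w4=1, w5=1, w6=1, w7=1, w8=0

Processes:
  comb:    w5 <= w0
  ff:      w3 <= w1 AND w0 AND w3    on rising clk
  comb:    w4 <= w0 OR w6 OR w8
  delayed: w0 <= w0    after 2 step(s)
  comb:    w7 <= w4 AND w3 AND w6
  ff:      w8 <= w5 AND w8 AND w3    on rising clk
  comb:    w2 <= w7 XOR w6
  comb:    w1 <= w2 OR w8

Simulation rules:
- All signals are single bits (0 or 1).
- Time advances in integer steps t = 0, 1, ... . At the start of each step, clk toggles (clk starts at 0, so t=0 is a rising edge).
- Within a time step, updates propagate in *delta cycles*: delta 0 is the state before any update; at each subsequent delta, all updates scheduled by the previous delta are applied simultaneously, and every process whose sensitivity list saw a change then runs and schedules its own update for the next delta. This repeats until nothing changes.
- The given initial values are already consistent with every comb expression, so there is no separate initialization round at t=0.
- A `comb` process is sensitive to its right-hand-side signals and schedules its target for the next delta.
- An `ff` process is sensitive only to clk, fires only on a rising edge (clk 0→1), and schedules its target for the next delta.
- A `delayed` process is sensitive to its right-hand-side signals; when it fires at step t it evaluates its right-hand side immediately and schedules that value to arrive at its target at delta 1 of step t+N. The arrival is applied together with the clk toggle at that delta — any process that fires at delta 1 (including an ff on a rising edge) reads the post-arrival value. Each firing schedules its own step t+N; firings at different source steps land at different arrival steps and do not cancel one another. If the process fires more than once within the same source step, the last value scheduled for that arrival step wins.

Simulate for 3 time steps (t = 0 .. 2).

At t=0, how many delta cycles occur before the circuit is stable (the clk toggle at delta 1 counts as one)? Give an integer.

t0.Δ0 w4=1 w2=0 clk=0 w5=1 w7=1 w1=0 w8=0 w3=1 w0=1 w6=1
t0.Δ1 w4=1 w2=0 clk=1 w5=1 w7=1 w1=0 w8=0 w3=1 w0=1 w6=1
t0.Δ2 w4=1 w2=0 clk=1 w5=1 w7=1 w1=0 w8=0 w3=0 w0=1 w6=1
t0.Δ3 w4=1 w2=0 clk=1 w5=1 w7=0 w1=0 w8=0 w3=0 w0=1 w6=1
t0.Δ4 w4=1 w2=1 clk=1 w5=1 w7=0 w1=0 w8=0 w3=0 w0=1 w6=1
t0.Δ5 w4=1 w2=1 clk=1 w5=1 w7=0 w1=1 w8=0 w3=0 w0=1 w6=1
t1.Δ0 w4=1 w2=1 clk=1 w5=1 w7=0 w1=1 w8=0 w3=0 w0=1 w6=1
t1.Δ1 w4=1 w2=1 clk=0 w5=1 w7=0 w1=1 w8=0 w3=0 w0=1 w6=1
t2.Δ0 w4=1 w2=1 clk=0 w5=1 w7=0 w1=1 w8=0 w3=0 w0=1 w6=1
t2.Δ1 w4=1 w2=1 clk=1 w5=1 w7=0 w1=1 w8=0 w3=0 w0=1 w6=1

5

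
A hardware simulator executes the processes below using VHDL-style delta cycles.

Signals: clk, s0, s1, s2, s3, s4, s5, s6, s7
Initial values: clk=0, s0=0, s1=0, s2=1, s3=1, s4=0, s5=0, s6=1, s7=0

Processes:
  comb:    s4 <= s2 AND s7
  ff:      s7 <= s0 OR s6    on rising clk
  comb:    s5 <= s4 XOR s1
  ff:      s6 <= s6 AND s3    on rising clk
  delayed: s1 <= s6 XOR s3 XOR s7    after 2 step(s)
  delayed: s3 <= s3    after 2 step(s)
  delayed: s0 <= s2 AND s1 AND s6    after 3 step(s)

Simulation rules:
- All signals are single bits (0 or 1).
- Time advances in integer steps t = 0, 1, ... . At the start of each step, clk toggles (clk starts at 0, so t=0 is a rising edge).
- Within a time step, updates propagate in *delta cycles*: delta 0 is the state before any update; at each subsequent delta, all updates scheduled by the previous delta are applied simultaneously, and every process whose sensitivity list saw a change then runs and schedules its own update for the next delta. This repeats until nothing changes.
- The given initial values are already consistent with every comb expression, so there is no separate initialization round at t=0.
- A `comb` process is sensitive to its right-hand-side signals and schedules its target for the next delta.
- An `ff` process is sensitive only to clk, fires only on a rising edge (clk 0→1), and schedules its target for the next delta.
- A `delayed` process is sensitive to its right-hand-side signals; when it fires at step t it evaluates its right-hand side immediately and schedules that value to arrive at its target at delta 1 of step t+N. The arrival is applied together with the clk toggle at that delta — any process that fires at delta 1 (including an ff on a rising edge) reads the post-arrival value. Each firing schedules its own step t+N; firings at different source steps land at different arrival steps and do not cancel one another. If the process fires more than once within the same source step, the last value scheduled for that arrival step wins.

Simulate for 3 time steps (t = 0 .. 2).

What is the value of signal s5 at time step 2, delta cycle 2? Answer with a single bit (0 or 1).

0

t0.Δ0 s7=0 clk=0 s6=1 s3=1 s2=1 s5=0 s4=0 s0=0 s1=0
t0.Δ1 s7=0 clk=1 s6=1 s3=1 s2=1 s5=0 s4=0 s0=0 s1=0
t0.Δ2 s7=1 clk=1 s6=1 s3=1 s2=1 s5=0 s4=0 s0=0 s1=0
t0.Δ3 s7=1 clk=1 s6=1 s3=1 s2=1 s5=0 s4=1 s0=0 s1=0
t0.Δ4 s7=1 clk=1 s6=1 s3=1 s2=1 s5=1 s4=1 s0=0 s1=0
t1.Δ0 s7=1 clk=1 s6=1 s3=1 s2=1 s5=1 s4=1 s0=0 s1=0
t1.Δ1 s7=1 clk=0 s6=1 s3=1 s2=1 s5=1 s4=1 s0=0 s1=0
t2.Δ0 s7=1 clk=0 s6=1 s3=1 s2=1 s5=1 s4=1 s0=0 s1=0
t2.Δ1 s7=1 clk=1 s6=1 s3=1 s2=1 s5=1 s4=1 s0=0 s1=1
t2.Δ2 s7=1 clk=1 s6=1 s3=1 s2=1 s5=0 s4=1 s0=0 s1=1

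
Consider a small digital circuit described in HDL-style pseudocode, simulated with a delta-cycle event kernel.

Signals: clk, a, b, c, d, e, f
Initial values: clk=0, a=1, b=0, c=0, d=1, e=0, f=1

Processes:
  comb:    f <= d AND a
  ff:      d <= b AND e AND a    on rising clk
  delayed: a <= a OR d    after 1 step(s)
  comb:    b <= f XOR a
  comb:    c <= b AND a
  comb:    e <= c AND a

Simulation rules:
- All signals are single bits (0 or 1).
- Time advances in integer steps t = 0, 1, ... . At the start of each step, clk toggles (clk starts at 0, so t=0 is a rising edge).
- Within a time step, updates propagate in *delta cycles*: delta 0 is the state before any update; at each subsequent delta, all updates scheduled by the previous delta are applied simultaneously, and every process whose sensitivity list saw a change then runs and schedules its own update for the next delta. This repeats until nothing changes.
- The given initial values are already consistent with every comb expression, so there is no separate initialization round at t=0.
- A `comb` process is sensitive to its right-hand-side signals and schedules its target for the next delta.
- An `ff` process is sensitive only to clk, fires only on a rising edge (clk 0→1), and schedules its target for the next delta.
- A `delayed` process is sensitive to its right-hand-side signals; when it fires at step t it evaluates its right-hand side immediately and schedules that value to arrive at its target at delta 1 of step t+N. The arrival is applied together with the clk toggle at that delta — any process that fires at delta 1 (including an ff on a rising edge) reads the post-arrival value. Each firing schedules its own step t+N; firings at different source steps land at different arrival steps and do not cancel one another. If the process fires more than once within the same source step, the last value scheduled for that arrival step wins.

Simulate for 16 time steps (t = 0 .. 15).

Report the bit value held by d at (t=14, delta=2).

t0.Δ0 c=0 d=1 clk=0 e=0 b=0 a=1 f=1
t0.Δ1 c=0 d=1 clk=1 e=0 b=0 a=1 f=1
t0.Δ2 c=0 d=0 clk=1 e=0 b=0 a=1 f=1
t0.Δ3 c=0 d=0 clk=1 e=0 b=0 a=1 f=0
t0.Δ4 c=0 d=0 clk=1 e=0 b=1 a=1 f=0
t0.Δ5 c=1 d=0 clk=1 e=0 b=1 a=1 f=0
t0.Δ6 c=1 d=0 clk=1 e=1 b=1 a=1 f=0
t1.Δ0 c=1 d=0 clk=1 e=1 b=1 a=1 f=0
t1.Δ1 c=1 d=0 clk=0 e=1 b=1 a=1 f=0
t2.Δ0 c=1 d=0 clk=0 e=1 b=1 a=1 f=0
t2.Δ1 c=1 d=0 clk=1 e=1 b=1 a=1 f=0
t2.Δ2 c=1 d=1 clk=1 e=1 b=1 a=1 f=0
t2.Δ3 c=1 d=1 clk=1 e=1 b=1 a=1 f=1
t2.Δ4 c=1 d=1 clk=1 e=1 b=0 a=1 f=1
t2.Δ5 c=0 d=1 clk=1 e=1 b=0 a=1 f=1
t2.Δ6 c=0 d=1 clk=1 e=0 b=0 a=1 f=1
t3.Δ0 c=0 d=1 clk=1 e=0 b=0 a=1 f=1
t3.Δ1 c=0 d=1 clk=0 e=0 b=0 a=1 f=1
t4.Δ0 c=0 d=1 clk=0 e=0 b=0 a=1 f=1
t4.Δ1 c=0 d=1 clk=1 e=0 b=0 a=1 f=1
t4.Δ2 c=0 d=0 clk=1 e=0 b=0 a=1 f=1
t4.Δ3 c=0 d=0 clk=1 e=0 b=0 a=1 f=0
t4.Δ4 c=0 d=0 clk=1 e=0 b=1 a=1 f=0
t4.Δ5 c=1 d=0 clk=1 e=0 b=1 a=1 f=0
t4.Δ6 c=1 d=0 clk=1 e=1 b=1 a=1 f=0
t5.Δ0 c=1 d=0 clk=1 e=1 b=1 a=1 f=0
t5.Δ1 c=1 d=0 clk=0 e=1 b=1 a=1 f=0
t6.Δ0 c=1 d=0 clk=0 e=1 b=1 a=1 f=0
t6.Δ1 c=1 d=0 clk=1 e=1 b=1 a=1 f=0
t6.Δ2 c=1 d=1 clk=1 e=1 b=1 a=1 f=0
t6.Δ3 c=1 d=1 clk=1 e=1 b=1 a=1 f=1
t6.Δ4 c=1 d=1 clk=1 e=1 b=0 a=1 f=1
t6.Δ5 c=0 d=1 clk=1 e=1 b=0 a=1 f=1
t6.Δ6 c=0 d=1 clk=1 e=0 b=0 a=1 f=1
t7.Δ0 c=0 d=1 clk=1 e=0 b=0 a=1 f=1
t7.Δ1 c=0 d=1 clk=0 e=0 b=0 a=1 f=1
t8.Δ0 c=0 d=1 clk=0 e=0 b=0 a=1 f=1
t8.Δ1 c=0 d=1 clk=1 e=0 b=0 a=1 f=1
t8.Δ2 c=0 d=0 clk=1 e=0 b=0 a=1 f=1
t8.Δ3 c=0 d=0 clk=1 e=0 b=0 a=1 f=0
t8.Δ4 c=0 d=0 clk=1 e=0 b=1 a=1 f=0
t8.Δ5 c=1 d=0 clk=1 e=0 b=1 a=1 f=0
t8.Δ6 c=1 d=0 clk=1 e=1 b=1 a=1 f=0
t9.Δ0 c=1 d=0 clk=1 e=1 b=1 a=1 f=0
t9.Δ1 c=1 d=0 clk=0 e=1 b=1 a=1 f=0
t10.Δ0 c=1 d=0 clk=0 e=1 b=1 a=1 f=0
t10.Δ1 c=1 d=0 clk=1 e=1 b=1 a=1 f=0
t10.Δ2 c=1 d=1 clk=1 e=1 b=1 a=1 f=0
t10.Δ3 c=1 d=1 clk=1 e=1 b=1 a=1 f=1
t10.Δ4 c=1 d=1 clk=1 e=1 b=0 a=1 f=1
t10.Δ5 c=0 d=1 clk=1 e=1 b=0 a=1 f=1
t10.Δ6 c=0 d=1 clk=1 e=0 b=0 a=1 f=1
t11.Δ0 c=0 d=1 clk=1 e=0 b=0 a=1 f=1
t11.Δ1 c=0 d=1 clk=0 e=0 b=0 a=1 f=1
t12.Δ0 c=0 d=1 clk=0 e=0 b=0 a=1 f=1
t12.Δ1 c=0 d=1 clk=1 e=0 b=0 a=1 f=1
t12.Δ2 c=0 d=0 clk=1 e=0 b=0 a=1 f=1
t12.Δ3 c=0 d=0 clk=1 e=0 b=0 a=1 f=0
t12.Δ4 c=0 d=0 clk=1 e=0 b=1 a=1 f=0
t12.Δ5 c=1 d=0 clk=1 e=0 b=1 a=1 f=0
t12.Δ6 c=1 d=0 clk=1 e=1 b=1 a=1 f=0
t13.Δ0 c=1 d=0 clk=1 e=1 b=1 a=1 f=0
t13.Δ1 c=1 d=0 clk=0 e=1 b=1 a=1 f=0
t14.Δ0 c=1 d=0 clk=0 e=1 b=1 a=1 f=0
t14.Δ1 c=1 d=0 clk=1 e=1 b=1 a=1 f=0
t14.Δ2 c=1 d=1 clk=1 e=1 b=1 a=1 f=0
t14.Δ3 c=1 d=1 clk=1 e=1 b=1 a=1 f=1
t14.Δ4 c=1 d=1 clk=1 e=1 b=0 a=1 f=1
t14.Δ5 c=0 d=1 clk=1 e=1 b=0 a=1 f=1
t14.Δ6 c=0 d=1 clk=1 e=0 b=0 a=1 f=1
t15.Δ0 c=0 d=1 clk=1 e=0 b=0 a=1 f=1
t15.Δ1 c=0 d=1 clk=0 e=0 b=0 a=1 f=1

1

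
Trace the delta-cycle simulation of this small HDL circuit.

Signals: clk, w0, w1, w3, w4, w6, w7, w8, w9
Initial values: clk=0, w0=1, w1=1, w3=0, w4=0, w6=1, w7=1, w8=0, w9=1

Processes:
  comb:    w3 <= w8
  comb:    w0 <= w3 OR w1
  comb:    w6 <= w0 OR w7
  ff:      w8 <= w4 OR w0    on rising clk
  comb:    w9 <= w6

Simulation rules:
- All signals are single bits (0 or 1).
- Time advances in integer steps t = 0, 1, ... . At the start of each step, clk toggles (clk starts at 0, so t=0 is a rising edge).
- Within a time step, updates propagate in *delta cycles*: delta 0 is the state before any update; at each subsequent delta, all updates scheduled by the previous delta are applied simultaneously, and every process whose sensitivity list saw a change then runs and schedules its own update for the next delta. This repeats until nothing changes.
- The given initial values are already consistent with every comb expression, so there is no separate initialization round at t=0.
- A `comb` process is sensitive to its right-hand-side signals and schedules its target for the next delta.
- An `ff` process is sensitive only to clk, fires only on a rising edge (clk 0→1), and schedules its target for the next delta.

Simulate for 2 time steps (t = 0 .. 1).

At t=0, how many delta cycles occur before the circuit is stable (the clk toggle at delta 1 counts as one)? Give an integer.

[bits: clk,w6,w3,w7,w0,w8,w1,w9,w4]
t=0: Δ0=010110110 Δ1=110110110 Δ2=110111110 Δ3=111111110 | 3Δ
t=1: Δ0=111111110 Δ1=011111110 | 1Δ

3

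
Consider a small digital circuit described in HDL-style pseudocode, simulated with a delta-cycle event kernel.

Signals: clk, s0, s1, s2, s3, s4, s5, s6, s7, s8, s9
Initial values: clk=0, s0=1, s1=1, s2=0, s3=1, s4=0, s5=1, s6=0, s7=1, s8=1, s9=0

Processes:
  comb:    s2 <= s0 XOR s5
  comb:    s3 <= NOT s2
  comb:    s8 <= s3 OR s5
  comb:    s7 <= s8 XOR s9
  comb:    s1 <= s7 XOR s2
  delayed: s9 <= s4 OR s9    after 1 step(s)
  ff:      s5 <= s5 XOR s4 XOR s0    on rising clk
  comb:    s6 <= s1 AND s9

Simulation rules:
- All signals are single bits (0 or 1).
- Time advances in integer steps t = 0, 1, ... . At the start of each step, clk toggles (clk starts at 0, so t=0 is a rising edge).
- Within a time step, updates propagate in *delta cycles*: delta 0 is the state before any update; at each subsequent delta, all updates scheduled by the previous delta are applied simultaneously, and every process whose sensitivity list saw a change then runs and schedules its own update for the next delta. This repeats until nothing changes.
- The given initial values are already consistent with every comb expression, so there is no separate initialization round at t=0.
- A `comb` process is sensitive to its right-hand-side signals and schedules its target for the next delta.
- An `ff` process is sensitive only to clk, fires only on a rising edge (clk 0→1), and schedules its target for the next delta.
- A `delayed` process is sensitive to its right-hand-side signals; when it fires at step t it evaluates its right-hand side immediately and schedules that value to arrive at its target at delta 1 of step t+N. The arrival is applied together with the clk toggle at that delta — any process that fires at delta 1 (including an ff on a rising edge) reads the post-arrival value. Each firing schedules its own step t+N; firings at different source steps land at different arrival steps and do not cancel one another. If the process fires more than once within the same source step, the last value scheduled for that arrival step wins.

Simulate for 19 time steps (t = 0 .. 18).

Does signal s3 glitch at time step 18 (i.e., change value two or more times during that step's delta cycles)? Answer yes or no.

no

[bits: s4,clk,s7,s0,s6,s5,s8,s9,s1,s2,s3]
t=0: Δ0=00110110101 Δ1=01110110101 Δ2=01110010101 Δ3=01110010111 Δ4=01110010010 Δ5=01110000010 Δ6=01010000010 Δ7=01010000110 | 7Δ
t=1: Δ0=01010000110 Δ1=00010000110 | 1Δ
t=2: Δ0=00010000110 Δ1=01010000110 Δ2=01010100110 Δ3=01010110100 Δ4=01110110001 Δ5=01110110101 | 5Δ
t=3: Δ0=01110110101 Δ1=00110110101 | 1Δ
t=4: Δ0=00110110101 Δ1=01110110101 Δ2=01110010101 Δ3=01110010111 Δ4=01110010010 Δ5=01110000010 Δ6=01010000010 Δ7=01010000110 | 7Δ
t=5: Δ0=01010000110 Δ1=00010000110 | 1Δ
t=6: Δ0=00010000110 Δ1=01010000110 Δ2=01010100110 Δ3=01010110100 Δ4=01110110001 Δ5=01110110101 | 5Δ
t=7: Δ0=01110110101 Δ1=00110110101 | 1Δ
t=8: Δ0=00110110101 Δ1=01110110101 Δ2=01110010101 Δ3=01110010111 Δ4=01110010010 Δ5=01110000010 Δ6=01010000010 Δ7=01010000110 | 7Δ
t=9: Δ0=01010000110 Δ1=00010000110 | 1Δ
t=10: Δ0=00010000110 Δ1=01010000110 Δ2=01010100110 Δ3=01010110100 Δ4=01110110001 Δ5=01110110101 | 5Δ
t=11: Δ0=01110110101 Δ1=00110110101 | 1Δ
t=12: Δ0=00110110101 Δ1=01110110101 Δ2=01110010101 Δ3=01110010111 Δ4=01110010010 Δ5=01110000010 Δ6=01010000010 Δ7=01010000110 | 7Δ
t=13: Δ0=01010000110 Δ1=00010000110 | 1Δ
t=14: Δ0=00010000110 Δ1=01010000110 Δ2=01010100110 Δ3=01010110100 Δ4=01110110001 Δ5=01110110101 | 5Δ
t=15: Δ0=01110110101 Δ1=00110110101 | 1Δ
t=16: Δ0=00110110101 Δ1=01110110101 Δ2=01110010101 Δ3=01110010111 Δ4=01110010010 Δ5=01110000010 Δ6=01010000010 Δ7=01010000110 | 7Δ
t=17: Δ0=01010000110 Δ1=00010000110 | 1Δ
t=18: Δ0=00010000110 Δ1=01010000110 Δ2=01010100110 Δ3=01010110100 Δ4=01110110001 Δ5=01110110101 | 5Δ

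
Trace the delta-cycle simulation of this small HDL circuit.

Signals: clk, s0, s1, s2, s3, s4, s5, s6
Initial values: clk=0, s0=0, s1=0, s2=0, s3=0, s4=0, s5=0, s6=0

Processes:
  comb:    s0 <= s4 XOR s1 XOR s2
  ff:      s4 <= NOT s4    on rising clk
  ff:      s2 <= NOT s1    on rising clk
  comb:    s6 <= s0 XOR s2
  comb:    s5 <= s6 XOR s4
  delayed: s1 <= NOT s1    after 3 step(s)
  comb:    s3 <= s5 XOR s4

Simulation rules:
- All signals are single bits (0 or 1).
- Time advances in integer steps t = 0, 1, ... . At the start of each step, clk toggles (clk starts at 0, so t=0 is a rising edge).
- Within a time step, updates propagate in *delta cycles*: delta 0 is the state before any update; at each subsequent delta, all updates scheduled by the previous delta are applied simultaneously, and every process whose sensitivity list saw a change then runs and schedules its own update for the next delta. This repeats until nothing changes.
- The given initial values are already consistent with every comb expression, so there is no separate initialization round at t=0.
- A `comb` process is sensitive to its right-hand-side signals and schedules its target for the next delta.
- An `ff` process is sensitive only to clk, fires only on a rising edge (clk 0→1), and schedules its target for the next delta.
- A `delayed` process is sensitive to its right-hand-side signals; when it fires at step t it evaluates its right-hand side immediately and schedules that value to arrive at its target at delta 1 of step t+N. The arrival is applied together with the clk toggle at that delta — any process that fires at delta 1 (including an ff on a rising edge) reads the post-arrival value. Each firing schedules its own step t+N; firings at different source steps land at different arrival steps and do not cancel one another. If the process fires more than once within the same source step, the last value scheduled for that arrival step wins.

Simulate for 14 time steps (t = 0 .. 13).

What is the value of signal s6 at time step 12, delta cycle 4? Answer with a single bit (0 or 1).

t0.Δ0 s1=0 s3=0 s2=0 s6=0 s0=0 s4=0 s5=0 clk=0
t0.Δ1 s1=0 s3=0 s2=0 s6=0 s0=0 s4=0 s5=0 clk=1
t0.Δ2 s1=0 s3=0 s2=1 s6=0 s0=0 s4=1 s5=0 clk=1
t0.Δ3 s1=0 s3=1 s2=1 s6=1 s0=0 s4=1 s5=1 clk=1
t0.Δ4 s1=0 s3=0 s2=1 s6=1 s0=0 s4=1 s5=0 clk=1
t0.Δ5 s1=0 s3=1 s2=1 s6=1 s0=0 s4=1 s5=0 clk=1
t1.Δ0 s1=0 s3=1 s2=1 s6=1 s0=0 s4=1 s5=0 clk=1
t1.Δ1 s1=0 s3=1 s2=1 s6=1 s0=0 s4=1 s5=0 clk=0
t2.Δ0 s1=0 s3=1 s2=1 s6=1 s0=0 s4=1 s5=0 clk=0
t2.Δ1 s1=0 s3=1 s2=1 s6=1 s0=0 s4=1 s5=0 clk=1
t2.Δ2 s1=0 s3=1 s2=1 s6=1 s0=0 s4=0 s5=0 clk=1
t2.Δ3 s1=0 s3=0 s2=1 s6=1 s0=1 s4=0 s5=1 clk=1
t2.Δ4 s1=0 s3=1 s2=1 s6=0 s0=1 s4=0 s5=1 clk=1
t2.Δ5 s1=0 s3=1 s2=1 s6=0 s0=1 s4=0 s5=0 clk=1
t2.Δ6 s1=0 s3=0 s2=1 s6=0 s0=1 s4=0 s5=0 clk=1
t3.Δ0 s1=0 s3=0 s2=1 s6=0 s0=1 s4=0 s5=0 clk=1
t3.Δ1 s1=0 s3=0 s2=1 s6=0 s0=1 s4=0 s5=0 clk=0
t4.Δ0 s1=0 s3=0 s2=1 s6=0 s0=1 s4=0 s5=0 clk=0
t4.Δ1 s1=0 s3=0 s2=1 s6=0 s0=1 s4=0 s5=0 clk=1
t4.Δ2 s1=0 s3=0 s2=1 s6=0 s0=1 s4=1 s5=0 clk=1
t4.Δ3 s1=0 s3=1 s2=1 s6=0 s0=0 s4=1 s5=1 clk=1
t4.Δ4 s1=0 s3=0 s2=1 s6=1 s0=0 s4=1 s5=1 clk=1
t4.Δ5 s1=0 s3=0 s2=1 s6=1 s0=0 s4=1 s5=0 clk=1
t4.Δ6 s1=0 s3=1 s2=1 s6=1 s0=0 s4=1 s5=0 clk=1
t5.Δ0 s1=0 s3=1 s2=1 s6=1 s0=0 s4=1 s5=0 clk=1
t5.Δ1 s1=0 s3=1 s2=1 s6=1 s0=0 s4=1 s5=0 clk=0
t6.Δ0 s1=0 s3=1 s2=1 s6=1 s0=0 s4=1 s5=0 clk=0
t6.Δ1 s1=0 s3=1 s2=1 s6=1 s0=0 s4=1 s5=0 clk=1
t6.Δ2 s1=0 s3=1 s2=1 s6=1 s0=0 s4=0 s5=0 clk=1
t6.Δ3 s1=0 s3=0 s2=1 s6=1 s0=1 s4=0 s5=1 clk=1
t6.Δ4 s1=0 s3=1 s2=1 s6=0 s0=1 s4=0 s5=1 clk=1
t6.Δ5 s1=0 s3=1 s2=1 s6=0 s0=1 s4=0 s5=0 clk=1
t6.Δ6 s1=0 s3=0 s2=1 s6=0 s0=1 s4=0 s5=0 clk=1
t7.Δ0 s1=0 s3=0 s2=1 s6=0 s0=1 s4=0 s5=0 clk=1
t7.Δ1 s1=0 s3=0 s2=1 s6=0 s0=1 s4=0 s5=0 clk=0
t8.Δ0 s1=0 s3=0 s2=1 s6=0 s0=1 s4=0 s5=0 clk=0
t8.Δ1 s1=0 s3=0 s2=1 s6=0 s0=1 s4=0 s5=0 clk=1
t8.Δ2 s1=0 s3=0 s2=1 s6=0 s0=1 s4=1 s5=0 clk=1
t8.Δ3 s1=0 s3=1 s2=1 s6=0 s0=0 s4=1 s5=1 clk=1
t8.Δ4 s1=0 s3=0 s2=1 s6=1 s0=0 s4=1 s5=1 clk=1
t8.Δ5 s1=0 s3=0 s2=1 s6=1 s0=0 s4=1 s5=0 clk=1
t8.Δ6 s1=0 s3=1 s2=1 s6=1 s0=0 s4=1 s5=0 clk=1
t9.Δ0 s1=0 s3=1 s2=1 s6=1 s0=0 s4=1 s5=0 clk=1
t9.Δ1 s1=0 s3=1 s2=1 s6=1 s0=0 s4=1 s5=0 clk=0
t10.Δ0 s1=0 s3=1 s2=1 s6=1 s0=0 s4=1 s5=0 clk=0
t10.Δ1 s1=0 s3=1 s2=1 s6=1 s0=0 s4=1 s5=0 clk=1
t10.Δ2 s1=0 s3=1 s2=1 s6=1 s0=0 s4=0 s5=0 clk=1
t10.Δ3 s1=0 s3=0 s2=1 s6=1 s0=1 s4=0 s5=1 clk=1
t10.Δ4 s1=0 s3=1 s2=1 s6=0 s0=1 s4=0 s5=1 clk=1
t10.Δ5 s1=0 s3=1 s2=1 s6=0 s0=1 s4=0 s5=0 clk=1
t10.Δ6 s1=0 s3=0 s2=1 s6=0 s0=1 s4=0 s5=0 clk=1
t11.Δ0 s1=0 s3=0 s2=1 s6=0 s0=1 s4=0 s5=0 clk=1
t11.Δ1 s1=0 s3=0 s2=1 s6=0 s0=1 s4=0 s5=0 clk=0
t12.Δ0 s1=0 s3=0 s2=1 s6=0 s0=1 s4=0 s5=0 clk=0
t12.Δ1 s1=0 s3=0 s2=1 s6=0 s0=1 s4=0 s5=0 clk=1
t12.Δ2 s1=0 s3=0 s2=1 s6=0 s0=1 s4=1 s5=0 clk=1
t12.Δ3 s1=0 s3=1 s2=1 s6=0 s0=0 s4=1 s5=1 clk=1
t12.Δ4 s1=0 s3=0 s2=1 s6=1 s0=0 s4=1 s5=1 clk=1
t12.Δ5 s1=0 s3=0 s2=1 s6=1 s0=0 s4=1 s5=0 clk=1
t12.Δ6 s1=0 s3=1 s2=1 s6=1 s0=0 s4=1 s5=0 clk=1
t13.Δ0 s1=0 s3=1 s2=1 s6=1 s0=0 s4=1 s5=0 clk=1
t13.Δ1 s1=0 s3=1 s2=1 s6=1 s0=0 s4=1 s5=0 clk=0

1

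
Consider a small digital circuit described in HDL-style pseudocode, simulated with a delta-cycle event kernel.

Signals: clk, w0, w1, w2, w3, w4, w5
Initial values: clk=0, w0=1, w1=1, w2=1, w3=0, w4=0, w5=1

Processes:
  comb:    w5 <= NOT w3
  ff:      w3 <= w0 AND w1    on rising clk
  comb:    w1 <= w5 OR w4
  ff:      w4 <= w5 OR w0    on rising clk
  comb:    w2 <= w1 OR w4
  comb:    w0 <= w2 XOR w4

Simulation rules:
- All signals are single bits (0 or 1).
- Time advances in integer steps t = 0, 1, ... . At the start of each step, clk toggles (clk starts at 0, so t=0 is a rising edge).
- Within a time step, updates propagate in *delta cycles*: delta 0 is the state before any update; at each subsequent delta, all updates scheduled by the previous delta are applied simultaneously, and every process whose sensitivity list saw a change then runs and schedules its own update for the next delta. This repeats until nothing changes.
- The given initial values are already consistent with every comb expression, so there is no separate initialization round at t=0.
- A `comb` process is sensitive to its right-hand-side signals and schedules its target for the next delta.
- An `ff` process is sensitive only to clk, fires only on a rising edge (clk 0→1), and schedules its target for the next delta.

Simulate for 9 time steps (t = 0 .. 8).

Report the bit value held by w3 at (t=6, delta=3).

0

[bits: w2,w3,clk,w0,w5,w1,w4]
t=0: Δ0=1001110 Δ1=1011110 Δ2=1111111 Δ3=1110011 | 3Δ
t=1: Δ0=1110011 Δ1=1100011 | 1Δ
t=2: Δ0=1100011 Δ1=1110011 Δ2=1010010 Δ3=1011100 Δ4=0011110 Δ5=1010110 Δ6=1011110 | 6Δ
t=3: Δ0=1011110 Δ1=1001110 | 1Δ
t=4: Δ0=1001110 Δ1=1011110 Δ2=1111111 Δ3=1110011 | 3Δ
t=5: Δ0=1110011 Δ1=1100011 | 1Δ
t=6: Δ0=1100011 Δ1=1110011 Δ2=1010010 Δ3=1011100 Δ4=0011110 Δ5=1010110 Δ6=1011110 | 6Δ
t=7: Δ0=1011110 Δ1=1001110 | 1Δ
t=8: Δ0=1001110 Δ1=1011110 Δ2=1111111 Δ3=1110011 | 3Δ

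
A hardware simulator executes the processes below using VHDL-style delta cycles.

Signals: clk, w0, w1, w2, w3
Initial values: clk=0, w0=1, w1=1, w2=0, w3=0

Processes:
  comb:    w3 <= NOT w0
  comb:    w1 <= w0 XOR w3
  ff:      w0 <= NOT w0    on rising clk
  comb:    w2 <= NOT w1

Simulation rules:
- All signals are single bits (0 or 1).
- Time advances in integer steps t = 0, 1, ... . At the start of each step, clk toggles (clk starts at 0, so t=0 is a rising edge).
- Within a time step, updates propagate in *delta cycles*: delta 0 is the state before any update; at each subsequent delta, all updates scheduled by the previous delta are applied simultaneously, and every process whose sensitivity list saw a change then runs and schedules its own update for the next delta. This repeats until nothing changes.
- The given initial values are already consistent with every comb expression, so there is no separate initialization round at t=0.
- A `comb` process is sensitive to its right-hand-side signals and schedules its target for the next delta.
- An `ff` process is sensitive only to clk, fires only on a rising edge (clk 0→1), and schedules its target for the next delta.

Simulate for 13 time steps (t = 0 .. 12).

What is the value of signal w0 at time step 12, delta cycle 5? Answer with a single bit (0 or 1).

[bits: w0,w2,clk,w1,w3]
t=0: Δ0=10010 Δ1=10110 Δ2=00110 Δ3=00101 Δ4=01111 Δ5=00111 | 5Δ
t=1: Δ0=00111 Δ1=00011 | 1Δ
t=2: Δ0=00011 Δ1=00111 Δ2=10111 Δ3=10100 Δ4=11110 Δ5=10110 | 5Δ
t=3: Δ0=10110 Δ1=10010 | 1Δ
t=4: Δ0=10010 Δ1=10110 Δ2=00110 Δ3=00101 Δ4=01111 Δ5=00111 | 5Δ
t=5: Δ0=00111 Δ1=00011 | 1Δ
t=6: Δ0=00011 Δ1=00111 Δ2=10111 Δ3=10100 Δ4=11110 Δ5=10110 | 5Δ
t=7: Δ0=10110 Δ1=10010 | 1Δ
t=8: Δ0=10010 Δ1=10110 Δ2=00110 Δ3=00101 Δ4=01111 Δ5=00111 | 5Δ
t=9: Δ0=00111 Δ1=00011 | 1Δ
t=10: Δ0=00011 Δ1=00111 Δ2=10111 Δ3=10100 Δ4=11110 Δ5=10110 | 5Δ
t=11: Δ0=10110 Δ1=10010 | 1Δ
t=12: Δ0=10010 Δ1=10110 Δ2=00110 Δ3=00101 Δ4=01111 Δ5=00111 | 5Δ

0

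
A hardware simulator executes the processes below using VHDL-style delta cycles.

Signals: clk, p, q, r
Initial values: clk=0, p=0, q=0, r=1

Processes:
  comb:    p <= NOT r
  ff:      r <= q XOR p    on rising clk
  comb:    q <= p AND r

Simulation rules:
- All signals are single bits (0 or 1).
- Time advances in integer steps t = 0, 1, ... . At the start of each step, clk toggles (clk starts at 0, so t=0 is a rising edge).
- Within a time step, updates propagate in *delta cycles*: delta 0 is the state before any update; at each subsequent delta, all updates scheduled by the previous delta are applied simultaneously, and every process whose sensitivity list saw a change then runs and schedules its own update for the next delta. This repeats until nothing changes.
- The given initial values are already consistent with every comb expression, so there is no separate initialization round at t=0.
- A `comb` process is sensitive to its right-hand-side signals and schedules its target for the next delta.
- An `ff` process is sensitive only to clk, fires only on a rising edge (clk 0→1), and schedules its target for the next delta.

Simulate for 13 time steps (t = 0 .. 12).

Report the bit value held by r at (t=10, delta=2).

[bits: p,clk,q,r]
t=0: Δ0=0001 Δ1=0101 Δ2=0100 Δ3=1100 | 3Δ
t=1: Δ0=1100 Δ1=1000 | 1Δ
t=2: Δ0=1000 Δ1=1100 Δ2=1101 Δ3=0111 Δ4=0101 | 4Δ
t=3: Δ0=0101 Δ1=0001 | 1Δ
t=4: Δ0=0001 Δ1=0101 Δ2=0100 Δ3=1100 | 3Δ
t=5: Δ0=1100 Δ1=1000 | 1Δ
t=6: Δ0=1000 Δ1=1100 Δ2=1101 Δ3=0111 Δ4=0101 | 4Δ
t=7: Δ0=0101 Δ1=0001 | 1Δ
t=8: Δ0=0001 Δ1=0101 Δ2=0100 Δ3=1100 | 3Δ
t=9: Δ0=1100 Δ1=1000 | 1Δ
t=10: Δ0=1000 Δ1=1100 Δ2=1101 Δ3=0111 Δ4=0101 | 4Δ
t=11: Δ0=0101 Δ1=0001 | 1Δ
t=12: Δ0=0001 Δ1=0101 Δ2=0100 Δ3=1100 | 3Δ

1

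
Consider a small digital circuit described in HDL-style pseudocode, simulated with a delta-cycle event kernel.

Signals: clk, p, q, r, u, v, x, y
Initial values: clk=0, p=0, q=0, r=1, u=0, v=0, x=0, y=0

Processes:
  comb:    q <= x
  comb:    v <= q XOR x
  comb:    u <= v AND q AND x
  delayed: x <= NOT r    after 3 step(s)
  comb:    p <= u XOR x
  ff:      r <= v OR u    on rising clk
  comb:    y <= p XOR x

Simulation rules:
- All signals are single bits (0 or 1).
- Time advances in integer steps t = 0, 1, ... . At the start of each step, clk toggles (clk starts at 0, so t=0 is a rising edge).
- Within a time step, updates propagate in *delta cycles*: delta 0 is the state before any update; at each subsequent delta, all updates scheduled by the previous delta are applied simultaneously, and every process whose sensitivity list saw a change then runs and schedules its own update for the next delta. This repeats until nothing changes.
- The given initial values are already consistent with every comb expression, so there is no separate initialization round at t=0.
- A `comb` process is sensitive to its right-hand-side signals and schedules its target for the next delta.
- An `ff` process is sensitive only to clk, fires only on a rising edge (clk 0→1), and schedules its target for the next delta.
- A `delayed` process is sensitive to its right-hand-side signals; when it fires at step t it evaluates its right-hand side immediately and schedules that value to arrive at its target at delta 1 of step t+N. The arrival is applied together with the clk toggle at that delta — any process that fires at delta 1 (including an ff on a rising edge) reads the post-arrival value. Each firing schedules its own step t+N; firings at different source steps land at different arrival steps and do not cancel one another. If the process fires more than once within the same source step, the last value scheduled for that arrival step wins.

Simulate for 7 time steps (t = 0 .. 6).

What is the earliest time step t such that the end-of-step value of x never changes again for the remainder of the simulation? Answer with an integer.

[bits: clk,u,y,r,p,x,v,q]
t=0: Δ0=00010000 Δ1=10010000 Δ2=10000000 | 2Δ
t=1: Δ0=10000000 Δ1=00000000 | 1Δ
t=2: Δ0=00000000 Δ1=10000000 | 1Δ
t=3: Δ0=10000000 Δ1=00000100 Δ2=00101111 Δ3=01001101 Δ4=00000101 Δ5=00101101 Δ6=00001101 | 6Δ
t=4: Δ0=00001101 Δ1=10001101 | 1Δ
t=5: Δ0=10001101 Δ1=00001101 | 1Δ
t=6: Δ0=00001101 Δ1=10001101 | 1Δ

3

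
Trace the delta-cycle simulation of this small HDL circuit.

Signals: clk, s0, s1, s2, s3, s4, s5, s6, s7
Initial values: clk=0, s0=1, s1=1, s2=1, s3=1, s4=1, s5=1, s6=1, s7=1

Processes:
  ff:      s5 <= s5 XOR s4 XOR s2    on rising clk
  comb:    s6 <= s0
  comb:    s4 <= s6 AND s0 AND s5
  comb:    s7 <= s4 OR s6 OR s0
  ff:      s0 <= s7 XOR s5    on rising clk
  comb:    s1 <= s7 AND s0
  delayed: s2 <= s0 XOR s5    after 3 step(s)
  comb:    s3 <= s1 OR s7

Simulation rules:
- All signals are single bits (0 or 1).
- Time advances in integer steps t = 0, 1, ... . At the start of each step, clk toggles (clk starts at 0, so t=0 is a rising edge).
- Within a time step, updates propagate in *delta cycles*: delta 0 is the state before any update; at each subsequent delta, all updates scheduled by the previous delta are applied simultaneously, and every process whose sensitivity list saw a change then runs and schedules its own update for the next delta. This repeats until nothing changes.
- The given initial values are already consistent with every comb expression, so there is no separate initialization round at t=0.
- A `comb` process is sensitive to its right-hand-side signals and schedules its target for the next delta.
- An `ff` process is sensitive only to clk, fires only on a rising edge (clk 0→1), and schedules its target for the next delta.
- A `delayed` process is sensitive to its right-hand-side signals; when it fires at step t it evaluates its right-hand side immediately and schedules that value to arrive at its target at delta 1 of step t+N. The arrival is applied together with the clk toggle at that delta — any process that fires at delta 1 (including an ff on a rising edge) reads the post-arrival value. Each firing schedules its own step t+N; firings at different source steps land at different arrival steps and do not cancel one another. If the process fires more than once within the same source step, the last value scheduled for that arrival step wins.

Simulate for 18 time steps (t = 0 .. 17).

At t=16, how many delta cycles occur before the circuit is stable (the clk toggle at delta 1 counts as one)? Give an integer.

[bits: s7,s2,s4,s1,s3,clk,s0,s6,s5]
t=0: Δ0=111110111 Δ1=111111111 Δ2=111111011 Δ3=110011001 Δ4=010011001 Δ5=010001001 | 5Δ
t=1: Δ0=010001001 Δ1=010000001 | 1Δ
t=2: Δ0=010000001 Δ1=010001001 Δ2=010001100 Δ3=110001110 Δ4=110111110 | 4Δ
t=3: Δ0=110111110 Δ1=110110110 | 1Δ
t=4: Δ0=110110110 Δ1=110111110 Δ2=110111111 Δ3=111111111 | 3Δ
t=5: Δ0=111111111 Δ1=111110111 | 1Δ
t=6: Δ0=111110111 Δ1=111111111 Δ2=111111011 Δ3=110011001 Δ4=010011001 Δ5=010001001 | 5Δ
t=7: Δ0=010001001 Δ1=000000001 | 1Δ
t=8: Δ0=000000001 Δ1=000001001 Δ2=000001101 Δ3=100001111 Δ4=101111111 | 4Δ
t=9: Δ0=101111111 Δ1=111110111 | 1Δ
t=10: Δ0=111110111 Δ1=111111111 Δ2=111111011 Δ3=110011001 Δ4=010011001 Δ5=010001001 | 5Δ
t=11: Δ0=010001001 Δ1=000000001 | 1Δ
t=12: Δ0=000000001 Δ1=000001001 Δ2=000001101 Δ3=100001111 Δ4=101111111 | 4Δ
t=13: Δ0=101111111 Δ1=111110111 | 1Δ
t=14: Δ0=111110111 Δ1=111111111 Δ2=111111011 Δ3=110011001 Δ4=010011001 Δ5=010001001 | 5Δ
t=15: Δ0=010001001 Δ1=000000001 | 1Δ
t=16: Δ0=000000001 Δ1=000001001 Δ2=000001101 Δ3=100001111 Δ4=101111111 | 4Δ
t=17: Δ0=101111111 Δ1=111110111 | 1Δ

4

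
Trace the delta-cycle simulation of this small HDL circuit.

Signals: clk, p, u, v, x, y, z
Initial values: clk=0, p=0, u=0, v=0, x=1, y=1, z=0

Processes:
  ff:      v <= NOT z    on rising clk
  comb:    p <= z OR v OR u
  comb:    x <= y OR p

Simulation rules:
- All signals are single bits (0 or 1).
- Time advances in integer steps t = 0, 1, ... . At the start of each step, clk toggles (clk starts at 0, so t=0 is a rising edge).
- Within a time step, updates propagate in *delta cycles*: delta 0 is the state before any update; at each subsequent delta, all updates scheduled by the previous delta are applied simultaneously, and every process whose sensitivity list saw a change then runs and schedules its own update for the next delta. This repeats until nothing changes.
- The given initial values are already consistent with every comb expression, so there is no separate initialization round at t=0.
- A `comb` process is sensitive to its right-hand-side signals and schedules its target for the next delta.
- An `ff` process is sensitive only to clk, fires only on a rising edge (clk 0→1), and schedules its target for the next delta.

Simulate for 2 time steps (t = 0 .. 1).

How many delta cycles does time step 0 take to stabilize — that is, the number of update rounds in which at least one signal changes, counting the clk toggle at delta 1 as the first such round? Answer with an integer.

t0.Δ0 y=1 x=1 u=0 p=0 z=0 clk=0 v=0
t0.Δ1 y=1 x=1 u=0 p=0 z=0 clk=1 v=0
t0.Δ2 y=1 x=1 u=0 p=0 z=0 clk=1 v=1
t0.Δ3 y=1 x=1 u=0 p=1 z=0 clk=1 v=1
t1.Δ0 y=1 x=1 u=0 p=1 z=0 clk=1 v=1
t1.Δ1 y=1 x=1 u=0 p=1 z=0 clk=0 v=1

3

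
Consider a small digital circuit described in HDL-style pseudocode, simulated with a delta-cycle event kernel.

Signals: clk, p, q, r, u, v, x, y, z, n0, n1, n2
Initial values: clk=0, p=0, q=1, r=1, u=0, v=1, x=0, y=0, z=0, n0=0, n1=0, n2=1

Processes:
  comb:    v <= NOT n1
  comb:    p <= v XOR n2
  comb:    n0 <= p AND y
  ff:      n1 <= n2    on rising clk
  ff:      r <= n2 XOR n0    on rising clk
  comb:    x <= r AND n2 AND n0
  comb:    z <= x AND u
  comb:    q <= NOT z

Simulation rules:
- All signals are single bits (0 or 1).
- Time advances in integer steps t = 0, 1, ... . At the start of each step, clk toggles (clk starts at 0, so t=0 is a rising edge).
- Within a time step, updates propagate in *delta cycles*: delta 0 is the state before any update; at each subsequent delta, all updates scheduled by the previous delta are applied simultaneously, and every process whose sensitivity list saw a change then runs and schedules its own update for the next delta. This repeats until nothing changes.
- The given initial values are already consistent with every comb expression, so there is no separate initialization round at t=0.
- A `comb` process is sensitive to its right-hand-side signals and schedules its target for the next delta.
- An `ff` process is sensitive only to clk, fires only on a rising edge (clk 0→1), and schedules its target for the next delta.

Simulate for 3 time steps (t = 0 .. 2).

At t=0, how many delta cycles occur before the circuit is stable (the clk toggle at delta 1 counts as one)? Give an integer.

t0.Δ0 n0=0 y=0 n2=1 v=1 x=0 p=0 u=0 q=1 clk=0 z=0 n1=0 r=1
t0.Δ1 n0=0 y=0 n2=1 v=1 x=0 p=0 u=0 q=1 clk=1 z=0 n1=0 r=1
t0.Δ2 n0=0 y=0 n2=1 v=1 x=0 p=0 u=0 q=1 clk=1 z=0 n1=1 r=1
t0.Δ3 n0=0 y=0 n2=1 v=0 x=0 p=0 u=0 q=1 clk=1 z=0 n1=1 r=1
t0.Δ4 n0=0 y=0 n2=1 v=0 x=0 p=1 u=0 q=1 clk=1 z=0 n1=1 r=1
t1.Δ0 n0=0 y=0 n2=1 v=0 x=0 p=1 u=0 q=1 clk=1 z=0 n1=1 r=1
t1.Δ1 n0=0 y=0 n2=1 v=0 x=0 p=1 u=0 q=1 clk=0 z=0 n1=1 r=1
t2.Δ0 n0=0 y=0 n2=1 v=0 x=0 p=1 u=0 q=1 clk=0 z=0 n1=1 r=1
t2.Δ1 n0=0 y=0 n2=1 v=0 x=0 p=1 u=0 q=1 clk=1 z=0 n1=1 r=1

4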